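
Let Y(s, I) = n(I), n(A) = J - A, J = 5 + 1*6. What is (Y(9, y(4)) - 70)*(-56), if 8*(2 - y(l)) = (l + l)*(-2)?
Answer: 3528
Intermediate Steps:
J = 11 (J = 5 + 6 = 11)
y(l) = 2 + l/2 (y(l) = 2 - (l + l)*(-2)/8 = 2 - 2*l*(-2)/8 = 2 - (-1)*l/2 = 2 + l/2)
n(A) = 11 - A
Y(s, I) = 11 - I
(Y(9, y(4)) - 70)*(-56) = ((11 - (2 + (½)*4)) - 70)*(-56) = ((11 - (2 + 2)) - 70)*(-56) = ((11 - 1*4) - 70)*(-56) = ((11 - 4) - 70)*(-56) = (7 - 70)*(-56) = -63*(-56) = 3528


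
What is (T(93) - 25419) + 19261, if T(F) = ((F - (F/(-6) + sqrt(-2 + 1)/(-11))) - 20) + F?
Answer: -11953/2 + I/11 ≈ -5976.5 + 0.090909*I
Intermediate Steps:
T(F) = -20 + I/11 + 13*F/6 (T(F) = ((F - (F*(-1/6) + sqrt(-1)*(-1/11))) - 20) + F = ((F - (-F/6 + I*(-1/11))) - 20) + F = ((F - (-F/6 - I/11)) - 20) + F = ((F + (F/6 + I/11)) - 20) + F = ((I/11 + 7*F/6) - 20) + F = (-20 + I/11 + 7*F/6) + F = -20 + I/11 + 13*F/6)
(T(93) - 25419) + 19261 = ((-20 + I/11 + (13/6)*93) - 25419) + 19261 = ((-20 + I/11 + 403/2) - 25419) + 19261 = ((363/2 + I/11) - 25419) + 19261 = (-50475/2 + I/11) + 19261 = -11953/2 + I/11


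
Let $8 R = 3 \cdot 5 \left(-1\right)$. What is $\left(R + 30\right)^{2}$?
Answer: $\frac{50625}{64} \approx 791.02$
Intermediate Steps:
$R = - \frac{15}{8}$ ($R = \frac{3 \cdot 5 \left(-1\right)}{8} = \frac{15 \left(-1\right)}{8} = \frac{1}{8} \left(-15\right) = - \frac{15}{8} \approx -1.875$)
$\left(R + 30\right)^{2} = \left(- \frac{15}{8} + 30\right)^{2} = \left(\frac{225}{8}\right)^{2} = \frac{50625}{64}$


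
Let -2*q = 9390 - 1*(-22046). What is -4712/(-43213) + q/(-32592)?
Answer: 416397719/704199048 ≈ 0.59131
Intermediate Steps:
q = -15718 (q = -(9390 - 1*(-22046))/2 = -(9390 + 22046)/2 = -½*31436 = -15718)
-4712/(-43213) + q/(-32592) = -4712/(-43213) - 15718/(-32592) = -4712*(-1/43213) - 15718*(-1/32592) = 4712/43213 + 7859/16296 = 416397719/704199048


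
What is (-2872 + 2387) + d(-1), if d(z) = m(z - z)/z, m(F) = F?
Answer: -485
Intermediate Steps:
d(z) = 0 (d(z) = (z - z)/z = 0/z = 0)
(-2872 + 2387) + d(-1) = (-2872 + 2387) + 0 = -485 + 0 = -485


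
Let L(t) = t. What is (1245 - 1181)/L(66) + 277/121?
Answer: 1183/363 ≈ 3.2590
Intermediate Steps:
(1245 - 1181)/L(66) + 277/121 = (1245 - 1181)/66 + 277/121 = 64*(1/66) + 277*(1/121) = 32/33 + 277/121 = 1183/363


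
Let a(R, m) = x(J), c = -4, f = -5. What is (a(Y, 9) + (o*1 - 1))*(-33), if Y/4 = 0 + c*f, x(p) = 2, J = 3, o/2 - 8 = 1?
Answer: -627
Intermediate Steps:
o = 18 (o = 16 + 2*1 = 16 + 2 = 18)
Y = 80 (Y = 4*(0 - 4*(-5)) = 4*(0 + 20) = 4*20 = 80)
a(R, m) = 2
(a(Y, 9) + (o*1 - 1))*(-33) = (2 + (18*1 - 1))*(-33) = (2 + (18 - 1))*(-33) = (2 + 17)*(-33) = 19*(-33) = -627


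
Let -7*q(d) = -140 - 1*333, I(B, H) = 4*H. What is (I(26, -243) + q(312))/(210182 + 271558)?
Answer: -6331/3372180 ≈ -0.0018774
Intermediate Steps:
q(d) = 473/7 (q(d) = -(-140 - 1*333)/7 = -(-140 - 333)/7 = -⅐*(-473) = 473/7)
(I(26, -243) + q(312))/(210182 + 271558) = (4*(-243) + 473/7)/(210182 + 271558) = (-972 + 473/7)/481740 = -6331/7*1/481740 = -6331/3372180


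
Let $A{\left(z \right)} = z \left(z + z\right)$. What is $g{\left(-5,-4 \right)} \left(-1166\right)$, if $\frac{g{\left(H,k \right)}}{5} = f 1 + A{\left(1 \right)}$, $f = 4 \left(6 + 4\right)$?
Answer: $-244860$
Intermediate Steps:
$A{\left(z \right)} = 2 z^{2}$ ($A{\left(z \right)} = z 2 z = 2 z^{2}$)
$f = 40$ ($f = 4 \cdot 10 = 40$)
$g{\left(H,k \right)} = 210$ ($g{\left(H,k \right)} = 5 \left(40 \cdot 1 + 2 \cdot 1^{2}\right) = 5 \left(40 + 2 \cdot 1\right) = 5 \left(40 + 2\right) = 5 \cdot 42 = 210$)
$g{\left(-5,-4 \right)} \left(-1166\right) = 210 \left(-1166\right) = -244860$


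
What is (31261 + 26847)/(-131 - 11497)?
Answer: -14527/2907 ≈ -4.9972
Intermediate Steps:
(31261 + 26847)/(-131 - 11497) = 58108/(-11628) = 58108*(-1/11628) = -14527/2907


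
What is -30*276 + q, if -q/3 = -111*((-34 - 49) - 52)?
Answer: -53235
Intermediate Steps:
q = -44955 (q = -(-333)*((-34 - 49) - 52) = -(-333)*(-83 - 52) = -(-333)*(-135) = -3*14985 = -44955)
-30*276 + q = -30*276 - 44955 = -8280 - 44955 = -53235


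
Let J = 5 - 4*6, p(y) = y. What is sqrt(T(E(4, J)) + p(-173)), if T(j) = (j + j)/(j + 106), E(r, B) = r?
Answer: I*sqrt(523105)/55 ≈ 13.15*I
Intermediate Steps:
J = -19 (J = 5 - 24 = -19)
T(j) = 2*j/(106 + j) (T(j) = (2*j)/(106 + j) = 2*j/(106 + j))
sqrt(T(E(4, J)) + p(-173)) = sqrt(2*4/(106 + 4) - 173) = sqrt(2*4/110 - 173) = sqrt(2*4*(1/110) - 173) = sqrt(4/55 - 173) = sqrt(-9511/55) = I*sqrt(523105)/55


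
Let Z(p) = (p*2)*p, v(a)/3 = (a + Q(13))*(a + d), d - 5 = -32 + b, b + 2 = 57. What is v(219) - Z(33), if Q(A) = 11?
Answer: 168252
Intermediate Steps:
b = 55 (b = -2 + 57 = 55)
d = 28 (d = 5 + (-32 + 55) = 5 + 23 = 28)
v(a) = 3*(11 + a)*(28 + a) (v(a) = 3*((a + 11)*(a + 28)) = 3*((11 + a)*(28 + a)) = 3*(11 + a)*(28 + a))
Z(p) = 2*p² (Z(p) = (2*p)*p = 2*p²)
v(219) - Z(33) = (924 + 3*219² + 117*219) - 2*33² = (924 + 3*47961 + 25623) - 2*1089 = (924 + 143883 + 25623) - 1*2178 = 170430 - 2178 = 168252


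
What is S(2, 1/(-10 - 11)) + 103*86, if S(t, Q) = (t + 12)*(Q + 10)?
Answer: 26992/3 ≈ 8997.3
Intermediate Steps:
S(t, Q) = (10 + Q)*(12 + t) (S(t, Q) = (12 + t)*(10 + Q) = (10 + Q)*(12 + t))
S(2, 1/(-10 - 11)) + 103*86 = (120 + 10*2 + 12/(-10 - 11) + 2/(-10 - 11)) + 103*86 = (120 + 20 + 12/(-21) + 2/(-21)) + 8858 = (120 + 20 + 12*(-1/21) - 1/21*2) + 8858 = (120 + 20 - 4/7 - 2/21) + 8858 = 418/3 + 8858 = 26992/3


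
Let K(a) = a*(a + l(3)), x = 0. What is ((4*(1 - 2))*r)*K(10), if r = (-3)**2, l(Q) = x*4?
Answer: -3600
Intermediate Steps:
l(Q) = 0 (l(Q) = 0*4 = 0)
r = 9
K(a) = a**2 (K(a) = a*(a + 0) = a*a = a**2)
((4*(1 - 2))*r)*K(10) = ((4*(1 - 2))*9)*10**2 = ((4*(-1))*9)*100 = -4*9*100 = -36*100 = -3600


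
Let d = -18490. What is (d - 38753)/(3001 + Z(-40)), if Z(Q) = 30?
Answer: -57243/3031 ≈ -18.886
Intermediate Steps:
(d - 38753)/(3001 + Z(-40)) = (-18490 - 38753)/(3001 + 30) = -57243/3031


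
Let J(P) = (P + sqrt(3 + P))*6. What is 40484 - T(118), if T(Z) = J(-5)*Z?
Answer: 44024 - 708*I*sqrt(2) ≈ 44024.0 - 1001.3*I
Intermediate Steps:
J(P) = 6*P + 6*sqrt(3 + P)
T(Z) = Z*(-30 + 6*I*sqrt(2)) (T(Z) = (6*(-5) + 6*sqrt(3 - 5))*Z = (-30 + 6*sqrt(-2))*Z = (-30 + 6*(I*sqrt(2)))*Z = (-30 + 6*I*sqrt(2))*Z = Z*(-30 + 6*I*sqrt(2)))
40484 - T(118) = 40484 - 6*118*(-5 + I*sqrt(2)) = 40484 - (-3540 + 708*I*sqrt(2)) = 40484 + (3540 - 708*I*sqrt(2)) = 44024 - 708*I*sqrt(2)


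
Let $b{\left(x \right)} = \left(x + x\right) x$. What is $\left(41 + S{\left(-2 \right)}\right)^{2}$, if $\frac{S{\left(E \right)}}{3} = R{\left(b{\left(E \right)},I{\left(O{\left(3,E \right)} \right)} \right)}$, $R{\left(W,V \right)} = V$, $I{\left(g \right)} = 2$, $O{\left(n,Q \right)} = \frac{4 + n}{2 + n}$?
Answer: $2209$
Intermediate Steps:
$O{\left(n,Q \right)} = \frac{4 + n}{2 + n}$
$b{\left(x \right)} = 2 x^{2}$ ($b{\left(x \right)} = 2 x x = 2 x^{2}$)
$S{\left(E \right)} = 6$ ($S{\left(E \right)} = 3 \cdot 2 = 6$)
$\left(41 + S{\left(-2 \right)}\right)^{2} = \left(41 + 6\right)^{2} = 47^{2} = 2209$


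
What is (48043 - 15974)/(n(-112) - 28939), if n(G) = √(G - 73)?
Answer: -928044791/837465906 - 32069*I*√185/837465906 ≈ -1.1082 - 0.00052084*I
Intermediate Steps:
n(G) = √(-73 + G)
(48043 - 15974)/(n(-112) - 28939) = (48043 - 15974)/(√(-73 - 112) - 28939) = 32069/(√(-185) - 28939) = 32069/(I*√185 - 28939) = 32069/(-28939 + I*√185)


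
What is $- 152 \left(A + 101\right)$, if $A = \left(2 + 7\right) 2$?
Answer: $-18088$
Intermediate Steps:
$A = 18$ ($A = 9 \cdot 2 = 18$)
$- 152 \left(A + 101\right) = - 152 \left(18 + 101\right) = \left(-152\right) 119 = -18088$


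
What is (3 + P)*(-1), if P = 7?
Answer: -10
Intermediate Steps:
(3 + P)*(-1) = (3 + 7)*(-1) = 10*(-1) = -10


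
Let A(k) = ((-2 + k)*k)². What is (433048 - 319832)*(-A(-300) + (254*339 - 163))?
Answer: -929307955637312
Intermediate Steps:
A(k) = k²*(-2 + k)² (A(k) = (k*(-2 + k))² = k²*(-2 + k)²)
(433048 - 319832)*(-A(-300) + (254*339 - 163)) = (433048 - 319832)*(-(-300)²*(-2 - 300)² + (254*339 - 163)) = 113216*(-90000*(-302)² + (86106 - 163)) = 113216*(-90000*91204 + 85943) = 113216*(-1*8208360000 + 85943) = 113216*(-8208360000 + 85943) = 113216*(-8208274057) = -929307955637312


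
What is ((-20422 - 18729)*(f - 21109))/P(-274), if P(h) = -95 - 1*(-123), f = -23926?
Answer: 251880755/4 ≈ 6.2970e+7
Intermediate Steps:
P(h) = 28 (P(h) = -95 + 123 = 28)
((-20422 - 18729)*(f - 21109))/P(-274) = ((-20422 - 18729)*(-23926 - 21109))/28 = -39151*(-45035)*(1/28) = 1763165285*(1/28) = 251880755/4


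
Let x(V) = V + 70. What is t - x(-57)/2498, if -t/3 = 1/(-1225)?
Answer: -8431/3060050 ≈ -0.0027552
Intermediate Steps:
x(V) = 70 + V
t = 3/1225 (t = -3/(-1225) = -3*(-1/1225) = 3/1225 ≈ 0.0024490)
t - x(-57)/2498 = 3/1225 - (70 - 57)/2498 = 3/1225 - 13/2498 = -8431/3060050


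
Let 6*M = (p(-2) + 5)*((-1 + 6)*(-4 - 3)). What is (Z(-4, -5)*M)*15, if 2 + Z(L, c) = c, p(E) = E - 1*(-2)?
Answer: 6125/2 ≈ 3062.5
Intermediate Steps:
p(E) = 2 + E (p(E) = E + 2 = 2 + E)
Z(L, c) = -2 + c
M = -175/6 (M = (((2 - 2) + 5)*((-1 + 6)*(-4 - 3)))/6 = ((0 + 5)*(5*(-7)))/6 = (5*(-35))/6 = (⅙)*(-175) = -175/6 ≈ -29.167)
(Z(-4, -5)*M)*15 = ((-2 - 5)*(-175/6))*15 = -7*(-175/6)*15 = (1225/6)*15 = 6125/2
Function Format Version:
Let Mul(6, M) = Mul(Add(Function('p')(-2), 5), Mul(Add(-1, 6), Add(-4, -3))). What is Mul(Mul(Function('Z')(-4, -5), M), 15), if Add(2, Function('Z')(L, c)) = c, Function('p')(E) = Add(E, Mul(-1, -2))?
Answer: Rational(6125, 2) ≈ 3062.5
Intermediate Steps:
Function('p')(E) = Add(2, E) (Function('p')(E) = Add(E, 2) = Add(2, E))
Function('Z')(L, c) = Add(-2, c)
M = Rational(-175, 6) (M = Mul(Rational(1, 6), Mul(Add(Add(2, -2), 5), Mul(Add(-1, 6), Add(-4, -3)))) = Mul(Rational(1, 6), Mul(Add(0, 5), Mul(5, -7))) = Mul(Rational(1, 6), Mul(5, -35)) = Mul(Rational(1, 6), -175) = Rational(-175, 6) ≈ -29.167)
Mul(Mul(Function('Z')(-4, -5), M), 15) = Mul(Mul(Add(-2, -5), Rational(-175, 6)), 15) = Mul(Mul(-7, Rational(-175, 6)), 15) = Mul(Rational(1225, 6), 15) = Rational(6125, 2)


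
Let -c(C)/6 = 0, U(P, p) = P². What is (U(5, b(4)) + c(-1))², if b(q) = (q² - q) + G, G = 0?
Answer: 625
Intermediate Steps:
b(q) = q² - q (b(q) = (q² - q) + 0 = q² - q)
c(C) = 0 (c(C) = -6*0 = 0)
(U(5, b(4)) + c(-1))² = (5² + 0)² = (25 + 0)² = 25² = 625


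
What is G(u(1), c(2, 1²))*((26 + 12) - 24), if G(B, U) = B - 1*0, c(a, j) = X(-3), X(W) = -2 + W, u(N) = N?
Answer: 14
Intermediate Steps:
c(a, j) = -5 (c(a, j) = -2 - 3 = -5)
G(B, U) = B (G(B, U) = B + 0 = B)
G(u(1), c(2, 1²))*((26 + 12) - 24) = 1*((26 + 12) - 24) = 1*(38 - 24) = 1*14 = 14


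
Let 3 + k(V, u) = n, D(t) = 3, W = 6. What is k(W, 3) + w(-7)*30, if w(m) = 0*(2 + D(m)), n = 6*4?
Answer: 21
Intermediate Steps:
n = 24
k(V, u) = 21 (k(V, u) = -3 + 24 = 21)
w(m) = 0 (w(m) = 0*(2 + 3) = 0*5 = 0)
k(W, 3) + w(-7)*30 = 21 + 0*30 = 21 + 0 = 21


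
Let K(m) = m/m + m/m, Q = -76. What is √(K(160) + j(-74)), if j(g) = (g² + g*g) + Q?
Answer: 7*√222 ≈ 104.30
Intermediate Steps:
K(m) = 2 (K(m) = 1 + 1 = 2)
j(g) = -76 + 2*g² (j(g) = (g² + g*g) - 76 = (g² + g²) - 76 = 2*g² - 76 = -76 + 2*g²)
√(K(160) + j(-74)) = √(2 + (-76 + 2*(-74)²)) = √(2 + (-76 + 2*5476)) = √(2 + (-76 + 10952)) = √(2 + 10876) = √10878 = 7*√222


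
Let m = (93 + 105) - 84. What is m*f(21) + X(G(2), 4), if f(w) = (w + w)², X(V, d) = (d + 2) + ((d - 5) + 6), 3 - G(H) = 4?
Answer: 201107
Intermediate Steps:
G(H) = -1 (G(H) = 3 - 1*4 = 3 - 4 = -1)
X(V, d) = 3 + 2*d (X(V, d) = (2 + d) + ((-5 + d) + 6) = (2 + d) + (1 + d) = 3 + 2*d)
f(w) = 4*w² (f(w) = (2*w)² = 4*w²)
m = 114 (m = 198 - 84 = 114)
m*f(21) + X(G(2), 4) = 114*(4*21²) + (3 + 2*4) = 114*(4*441) + (3 + 8) = 114*1764 + 11 = 201096 + 11 = 201107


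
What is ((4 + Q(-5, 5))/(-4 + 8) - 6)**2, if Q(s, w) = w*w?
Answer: 25/16 ≈ 1.5625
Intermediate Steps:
Q(s, w) = w**2
((4 + Q(-5, 5))/(-4 + 8) - 6)**2 = ((4 + 5**2)/(-4 + 8) - 6)**2 = ((4 + 25)/4 - 6)**2 = (29*(1/4) - 6)**2 = (29/4 - 6)**2 = (5/4)**2 = 25/16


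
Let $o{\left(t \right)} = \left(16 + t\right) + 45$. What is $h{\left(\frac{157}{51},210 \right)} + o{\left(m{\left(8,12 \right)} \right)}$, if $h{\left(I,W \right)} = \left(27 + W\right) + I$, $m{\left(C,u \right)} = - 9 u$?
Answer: $\frac{9847}{51} \approx 193.08$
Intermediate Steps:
$h{\left(I,W \right)} = 27 + I + W$
$o{\left(t \right)} = 61 + t$
$h{\left(\frac{157}{51},210 \right)} + o{\left(m{\left(8,12 \right)} \right)} = \left(27 + \frac{157}{51} + 210\right) + \left(61 - 108\right) = \left(27 + 157 \cdot \frac{1}{51} + 210\right) + \left(61 - 108\right) = \left(27 + \frac{157}{51} + 210\right) - 47 = \frac{12244}{51} - 47 = \frac{9847}{51}$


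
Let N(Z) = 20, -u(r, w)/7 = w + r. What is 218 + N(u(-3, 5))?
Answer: 238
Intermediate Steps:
u(r, w) = -7*r - 7*w (u(r, w) = -7*(w + r) = -7*(r + w) = -7*r - 7*w)
218 + N(u(-3, 5)) = 218 + 20 = 238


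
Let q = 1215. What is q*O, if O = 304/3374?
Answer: 184680/1687 ≈ 109.47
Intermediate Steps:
O = 152/1687 (O = 304*(1/3374) = 152/1687 ≈ 0.090101)
q*O = 1215*(152/1687) = 184680/1687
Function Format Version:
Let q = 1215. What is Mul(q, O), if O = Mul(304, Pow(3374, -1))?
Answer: Rational(184680, 1687) ≈ 109.47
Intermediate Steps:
O = Rational(152, 1687) (O = Mul(304, Rational(1, 3374)) = Rational(152, 1687) ≈ 0.090101)
Mul(q, O) = Mul(1215, Rational(152, 1687)) = Rational(184680, 1687)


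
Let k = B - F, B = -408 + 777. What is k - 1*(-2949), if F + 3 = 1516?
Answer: 1805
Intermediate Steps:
B = 369
F = 1513 (F = -3 + 1516 = 1513)
k = -1144 (k = 369 - 1*1513 = 369 - 1513 = -1144)
k - 1*(-2949) = -1144 - 1*(-2949) = -1144 + 2949 = 1805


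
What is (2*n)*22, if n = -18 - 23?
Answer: -1804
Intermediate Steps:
n = -41
(2*n)*22 = (2*(-41))*22 = -82*22 = -1804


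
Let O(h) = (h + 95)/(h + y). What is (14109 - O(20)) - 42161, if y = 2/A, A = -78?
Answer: -21856993/779 ≈ -28058.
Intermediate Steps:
y = -1/39 (y = 2/(-78) = 2*(-1/78) = -1/39 ≈ -0.025641)
O(h) = (95 + h)/(-1/39 + h) (O(h) = (h + 95)/(h - 1/39) = (95 + h)/(-1/39 + h))
(14109 - O(20)) - 42161 = (14109 - 39*(95 + 20)/(-1 + 39*20)) - 42161 = (14109 - 39*115/(-1 + 780)) - 42161 = (14109 - 39*115/779) - 42161 = (14109 - 1*4485/779) - 42161 = (14109 - 4485/779) - 42161 = 10986426/779 - 42161 = -21856993/779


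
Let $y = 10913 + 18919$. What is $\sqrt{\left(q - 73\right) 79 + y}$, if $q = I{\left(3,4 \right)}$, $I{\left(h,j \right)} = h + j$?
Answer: $\sqrt{24618} \approx 156.9$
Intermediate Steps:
$q = 7$ ($q = 3 + 4 = 7$)
$y = 29832$
$\sqrt{\left(q - 73\right) 79 + y} = \sqrt{\left(7 - 73\right) 79 + 29832} = \sqrt{\left(-66\right) 79 + 29832} = \sqrt{-5214 + 29832} = \sqrt{24618}$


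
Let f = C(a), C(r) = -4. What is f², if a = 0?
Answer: 16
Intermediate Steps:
f = -4
f² = (-4)² = 16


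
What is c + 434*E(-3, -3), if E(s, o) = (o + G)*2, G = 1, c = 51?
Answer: -1685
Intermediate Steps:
E(s, o) = 2 + 2*o (E(s, o) = (o + 1)*2 = (1 + o)*2 = 2 + 2*o)
c + 434*E(-3, -3) = 51 + 434*(2 + 2*(-3)) = 51 + 434*(2 - 6) = 51 + 434*(-4) = 51 - 1736 = -1685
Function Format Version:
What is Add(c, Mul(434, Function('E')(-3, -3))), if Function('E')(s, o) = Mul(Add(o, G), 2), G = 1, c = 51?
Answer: -1685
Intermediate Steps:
Function('E')(s, o) = Add(2, Mul(2, o)) (Function('E')(s, o) = Mul(Add(o, 1), 2) = Mul(Add(1, o), 2) = Add(2, Mul(2, o)))
Add(c, Mul(434, Function('E')(-3, -3))) = Add(51, Mul(434, Add(2, Mul(2, -3)))) = Add(51, Mul(434, Add(2, -6))) = Add(51, Mul(434, -4)) = Add(51, -1736) = -1685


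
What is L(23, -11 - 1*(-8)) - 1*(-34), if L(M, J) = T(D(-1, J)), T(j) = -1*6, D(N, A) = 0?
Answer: 28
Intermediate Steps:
T(j) = -6
L(M, J) = -6
L(23, -11 - 1*(-8)) - 1*(-34) = -6 - 1*(-34) = -6 + 34 = 28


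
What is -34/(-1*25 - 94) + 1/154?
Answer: 45/154 ≈ 0.29221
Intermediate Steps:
-34/(-1*25 - 94) + 1/154 = -34/(-25 - 94) + 1/154 = -34/(-119) + 1/154 = -1/119*(-34) + 1/154 = 2/7 + 1/154 = 45/154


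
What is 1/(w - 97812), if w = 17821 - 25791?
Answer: -1/105782 ≈ -9.4534e-6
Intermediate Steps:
w = -7970
1/(w - 97812) = 1/(-7970 - 97812) = 1/(-105782) = -1/105782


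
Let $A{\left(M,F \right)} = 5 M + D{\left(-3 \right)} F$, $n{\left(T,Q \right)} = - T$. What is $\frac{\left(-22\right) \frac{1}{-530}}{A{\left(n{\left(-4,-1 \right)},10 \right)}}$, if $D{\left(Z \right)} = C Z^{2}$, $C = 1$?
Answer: $\frac{1}{2650} \approx 0.00037736$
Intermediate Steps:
$D{\left(Z \right)} = Z^{2}$ ($D{\left(Z \right)} = 1 Z^{2} = Z^{2}$)
$A{\left(M,F \right)} = 5 M + 9 F$ ($A{\left(M,F \right)} = 5 M + \left(-3\right)^{2} F = 5 M + 9 F$)
$\frac{\left(-22\right) \frac{1}{-530}}{A{\left(n{\left(-4,-1 \right)},10 \right)}} = \frac{\left(-22\right) \frac{1}{-530}}{5 \left(\left(-1\right) \left(-4\right)\right) + 9 \cdot 10} = \frac{\left(-22\right) \left(- \frac{1}{530}\right)}{5 \cdot 4 + 90} = \frac{11}{265 \left(20 + 90\right)} = \frac{11}{265 \cdot 110} = \frac{11}{265} \cdot \frac{1}{110} = \frac{1}{2650}$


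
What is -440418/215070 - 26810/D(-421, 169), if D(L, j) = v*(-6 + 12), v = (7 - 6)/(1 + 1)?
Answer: -961224659/107535 ≈ -8938.7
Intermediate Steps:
v = ½ (v = 1/2 = 1*(½) = ½ ≈ 0.50000)
D(L, j) = 3 (D(L, j) = (-6 + 12)/2 = (½)*6 = 3)
-440418/215070 - 26810/D(-421, 169) = -440418/215070 - 26810/3 = -440418*1/215070 - 26810*⅓ = -73403/35845 - 26810/3 = -961224659/107535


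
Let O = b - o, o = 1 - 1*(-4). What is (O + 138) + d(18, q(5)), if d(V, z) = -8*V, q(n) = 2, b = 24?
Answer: 13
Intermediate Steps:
o = 5 (o = 1 + 4 = 5)
O = 19 (O = 24 - 1*5 = 24 - 5 = 19)
(O + 138) + d(18, q(5)) = (19 + 138) - 8*18 = 157 - 144 = 13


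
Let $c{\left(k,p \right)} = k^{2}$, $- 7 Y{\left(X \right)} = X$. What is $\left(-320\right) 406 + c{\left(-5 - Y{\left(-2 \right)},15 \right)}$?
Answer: $- \frac{6364711}{49} \approx -1.2989 \cdot 10^{5}$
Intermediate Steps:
$Y{\left(X \right)} = - \frac{X}{7}$
$\left(-320\right) 406 + c{\left(-5 - Y{\left(-2 \right)},15 \right)} = \left(-320\right) 406 + \left(-5 - \left(- \frac{1}{7}\right) \left(-2\right)\right)^{2} = -129920 + \left(-5 - \frac{2}{7}\right)^{2} = -129920 + \left(- \frac{37}{7}\right)^{2} = -129920 + \frac{1369}{49} = - \frac{6364711}{49}$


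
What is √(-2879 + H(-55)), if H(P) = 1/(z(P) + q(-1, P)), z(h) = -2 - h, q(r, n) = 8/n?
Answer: I*√2703250954/969 ≈ 53.656*I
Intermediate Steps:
H(P) = 1/(-2 - P + 8/P) (H(P) = 1/((-2 - P) + 8/P) = 1/(-2 - P + 8/P))
√(-2879 + H(-55)) = √(-2879 - 1*(-55)/(-8 - 55*(2 - 55))) = √(-2879 - 1*(-55)/(-8 - 55*(-53))) = √(-2879 - 1*(-55)/(-8 + 2915)) = √(-2879 - 1*(-55)/2907) = √(-2879 - 1*(-55)*1/2907) = √(-2879 + 55/2907) = √(-8369198/2907) = I*√2703250954/969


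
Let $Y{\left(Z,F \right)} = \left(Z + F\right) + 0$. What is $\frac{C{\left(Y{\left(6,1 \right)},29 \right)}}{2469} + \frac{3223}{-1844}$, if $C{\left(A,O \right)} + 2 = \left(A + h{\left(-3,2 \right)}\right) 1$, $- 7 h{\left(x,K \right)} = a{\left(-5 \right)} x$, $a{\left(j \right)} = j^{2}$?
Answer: $- \frac{55500269}{31869852} \approx -1.7415$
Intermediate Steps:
$Y{\left(Z,F \right)} = F + Z$ ($Y{\left(Z,F \right)} = \left(F + Z\right) + 0 = F + Z$)
$h{\left(x,K \right)} = - \frac{25 x}{7}$ ($h{\left(x,K \right)} = - \frac{\left(-5\right)^{2} x}{7} = - \frac{25 x}{7}$)
$C{\left(A,O \right)} = \frac{61}{7} + A$ ($C{\left(A,O \right)} = -2 + \left(A - - \frac{75}{7}\right) 1 = -2 + \left(A + \frac{75}{7}\right) 1 = -2 + \left(\frac{75}{7} + A\right) 1 = -2 + \left(\frac{75}{7} + A\right) = \frac{61}{7} + A$)
$\frac{C{\left(Y{\left(6,1 \right)},29 \right)}}{2469} + \frac{3223}{-1844} = \frac{\frac{61}{7} + \left(1 + 6\right)}{2469} + \frac{3223}{-1844} = \left(\frac{61}{7} + 7\right) \frac{1}{2469} + 3223 \left(- \frac{1}{1844}\right) = \frac{110}{7} \cdot \frac{1}{2469} - \frac{3223}{1844} = \frac{110}{17283} - \frac{3223}{1844} = - \frac{55500269}{31869852}$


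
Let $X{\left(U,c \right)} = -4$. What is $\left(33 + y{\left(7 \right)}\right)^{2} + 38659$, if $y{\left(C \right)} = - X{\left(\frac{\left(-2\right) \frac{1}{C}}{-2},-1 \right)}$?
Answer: $40028$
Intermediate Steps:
$y{\left(C \right)} = 4$ ($y{\left(C \right)} = \left(-1\right) \left(-4\right) = 4$)
$\left(33 + y{\left(7 \right)}\right)^{2} + 38659 = \left(33 + 4\right)^{2} + 38659 = 37^{2} + 38659 = 1369 + 38659 = 40028$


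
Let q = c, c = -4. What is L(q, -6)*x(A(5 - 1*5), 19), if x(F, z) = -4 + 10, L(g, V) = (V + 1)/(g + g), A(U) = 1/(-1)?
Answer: 15/4 ≈ 3.7500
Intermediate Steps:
q = -4
A(U) = -1
L(g, V) = (1 + V)/(2*g) (L(g, V) = (1 + V)/((2*g)) = (1 + V)*(1/(2*g)) = (1 + V)/(2*g))
x(F, z) = 6
L(q, -6)*x(A(5 - 1*5), 19) = ((1/2)*(1 - 6)/(-4))*6 = ((1/2)*(-1/4)*(-5))*6 = (5/8)*6 = 15/4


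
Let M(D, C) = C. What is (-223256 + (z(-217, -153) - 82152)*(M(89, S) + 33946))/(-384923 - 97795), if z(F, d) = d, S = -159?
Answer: 2781062291/482718 ≈ 5761.3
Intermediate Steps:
(-223256 + (z(-217, -153) - 82152)*(M(89, S) + 33946))/(-384923 - 97795) = (-223256 + (-153 - 82152)*(-159 + 33946))/(-384923 - 97795) = (-223256 - 82305*33787)/(-482718) = (-223256 - 2780839035)*(-1/482718) = -2781062291*(-1/482718) = 2781062291/482718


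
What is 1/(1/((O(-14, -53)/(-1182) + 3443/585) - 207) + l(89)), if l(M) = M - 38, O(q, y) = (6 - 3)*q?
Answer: 23173349/1181725554 ≈ 0.019610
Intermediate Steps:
O(q, y) = 3*q
l(M) = -38 + M
1/(1/((O(-14, -53)/(-1182) + 3443/585) - 207) + l(89)) = 1/(1/(((3*(-14))/(-1182) + 3443/585) - 207) + (-38 + 89)) = 1/(1/((-42*(-1/1182) + 3443*(1/585)) - 207) + 51) = 1/(1/((7/197 + 3443/585) - 207) + 51) = 1/(1/(682366/115245 - 207) + 51) = 1/(1/(-23173349/115245) + 51) = 1/(-115245/23173349 + 51) = 1/(1181725554/23173349) = 23173349/1181725554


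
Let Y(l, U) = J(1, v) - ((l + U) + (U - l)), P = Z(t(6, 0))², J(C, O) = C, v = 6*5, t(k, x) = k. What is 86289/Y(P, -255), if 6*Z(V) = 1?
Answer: 12327/73 ≈ 168.86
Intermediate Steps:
Z(V) = ⅙ (Z(V) = (⅙)*1 = ⅙)
v = 30
P = 1/36 (P = (⅙)² = 1/36 ≈ 0.027778)
Y(l, U) = 1 - 2*U (Y(l, U) = 1 - ((l + U) + (U - l)) = 1 - ((U + l) + (U - l)) = 1 - 2*U)
86289/Y(P, -255) = 86289/(1 - 2*(-255)) = 86289/(1 + 510) = 86289/511 = 86289*(1/511) = 12327/73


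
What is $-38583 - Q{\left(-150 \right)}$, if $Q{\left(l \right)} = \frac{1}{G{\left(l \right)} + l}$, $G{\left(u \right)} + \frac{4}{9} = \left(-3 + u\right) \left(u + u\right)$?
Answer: $- \frac{15886395927}{411746} \approx -38583.0$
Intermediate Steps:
$G{\left(u \right)} = - \frac{4}{9} + 2 u \left(-3 + u\right)$ ($G{\left(u \right)} = - \frac{4}{9} + \left(-3 + u\right) \left(u + u\right) = - \frac{4}{9} + \left(-3 + u\right) 2 u = - \frac{4}{9} + 2 u \left(-3 + u\right)$)
$Q{\left(l \right)} = \frac{1}{- \frac{4}{9} - 5 l + 2 l^{2}}$ ($Q{\left(l \right)} = \frac{1}{\left(- \frac{4}{9} - 6 l + 2 l^{2}\right) + l} = \frac{1}{- \frac{4}{9} - 5 l + 2 l^{2}}$)
$-38583 - Q{\left(-150 \right)} = -38583 - \frac{9}{-4 - -6750 + 18 \left(-150\right)^{2}} = -38583 - \frac{9}{-4 + 6750 + 18 \cdot 22500} = -38583 - \frac{9}{-4 + 6750 + 405000} = -38583 - \frac{9}{411746} = - \frac{15886395927}{411746}$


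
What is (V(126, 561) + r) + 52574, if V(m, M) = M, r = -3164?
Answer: 49971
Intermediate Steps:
(V(126, 561) + r) + 52574 = (561 - 3164) + 52574 = -2603 + 52574 = 49971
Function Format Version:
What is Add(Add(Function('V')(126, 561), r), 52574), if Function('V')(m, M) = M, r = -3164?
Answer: 49971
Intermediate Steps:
Add(Add(Function('V')(126, 561), r), 52574) = Add(Add(561, -3164), 52574) = Add(-2603, 52574) = 49971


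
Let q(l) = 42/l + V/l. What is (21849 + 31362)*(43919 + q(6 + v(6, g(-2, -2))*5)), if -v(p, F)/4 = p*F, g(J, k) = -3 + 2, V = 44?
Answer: 49077214780/21 ≈ 2.3370e+9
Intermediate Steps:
g(J, k) = -1
v(p, F) = -4*F*p (v(p, F) = -4*p*F = -4*F*p)
q(l) = 86/l (q(l) = 42/l + 44/l = 86/l)
(21849 + 31362)*(43919 + q(6 + v(6, g(-2, -2))*5)) = (21849 + 31362)*(43919 + 86/(6 - 4*(-1)*6*5)) = 53211*(43919 + 86/(6 + 24*5)) = 53211*(43919 + 86/(6 + 120)) = 53211*(43919 + 86/126) = 53211*(43919 + 86*(1/126)) = 53211*(43919 + 43/63) = 53211*(2766940/63) = 49077214780/21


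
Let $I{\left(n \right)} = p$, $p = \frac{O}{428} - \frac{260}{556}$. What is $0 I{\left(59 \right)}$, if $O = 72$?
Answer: $0$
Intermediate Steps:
$p = - \frac{4453}{14873}$ ($p = \frac{72}{428} - \frac{260}{556} = 72 \cdot \frac{1}{428} - \frac{65}{139} = \frac{18}{107} - \frac{65}{139} = - \frac{4453}{14873} \approx -0.2994$)
$I{\left(n \right)} = - \frac{4453}{14873}$
$0 I{\left(59 \right)} = 0 \left(- \frac{4453}{14873}\right) = 0$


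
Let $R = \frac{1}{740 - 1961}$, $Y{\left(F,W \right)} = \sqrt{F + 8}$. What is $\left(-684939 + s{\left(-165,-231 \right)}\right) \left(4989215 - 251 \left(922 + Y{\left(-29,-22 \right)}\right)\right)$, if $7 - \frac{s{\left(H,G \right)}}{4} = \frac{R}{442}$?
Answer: $- \frac{7921814034933587}{2431} + \frac{46389084356399 i \sqrt{21}}{269841} \approx -3.2587 \cdot 10^{12} + 7.878 \cdot 10^{8} i$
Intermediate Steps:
$Y{\left(F,W \right)} = \sqrt{8 + F}$
$R = - \frac{1}{1221}$ ($R = \frac{1}{-1221} = - \frac{1}{1221} \approx -0.000819$)
$s{\left(H,G \right)} = \frac{7555550}{269841}$ ($s{\left(H,G \right)} = 28 - 4 \left(- \frac{1}{1221 \cdot 442}\right) = 28 - 4 \left(\left(- \frac{1}{1221}\right) \frac{1}{442}\right) = 28 - - \frac{2}{269841} = 28 + \frac{2}{269841} = \frac{7555550}{269841}$)
$\left(-684939 + s{\left(-165,-231 \right)}\right) \left(4989215 - 251 \left(922 + Y{\left(-29,-22 \right)}\right)\right) = \left(-684939 + \frac{7555550}{269841}\right) \left(4989215 - 251 \left(922 + \sqrt{8 - 29}\right)\right) = - \frac{184817069149 \left(4989215 - 251 \left(922 + \sqrt{-21}\right)\right)}{269841} = - \frac{184817069149 \left(4989215 - 251 \left(922 + i \sqrt{21}\right)\right)}{269841} = - \frac{184817069149 \left(4989215 - \left(231422 + 251 i \sqrt{21}\right)\right)}{269841} = - \frac{184817069149 \left(4757793 - 251 i \sqrt{21}\right)}{269841} = - \frac{7921814034933587}{2431} + \frac{46389084356399 i \sqrt{21}}{269841}$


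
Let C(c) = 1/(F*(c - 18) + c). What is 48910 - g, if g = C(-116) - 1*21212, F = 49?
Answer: 468555205/6682 ≈ 70122.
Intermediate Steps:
C(c) = 1/(-882 + 50*c) (C(c) = 1/(49*(c - 18) + c) = 1/(49*(-18 + c) + c) = 1/((-882 + 49*c) + c) = 1/(-882 + 50*c))
g = -141738585/6682 (g = 1/(2*(-441 + 25*(-116))) - 1*21212 = 1/(2*(-441 - 2900)) - 21212 = (½)/(-3341) - 21212 = (½)*(-1/3341) - 21212 = -1/6682 - 21212 = -141738585/6682 ≈ -21212.)
48910 - g = 48910 - 1*(-141738585/6682) = 48910 + 141738585/6682 = 468555205/6682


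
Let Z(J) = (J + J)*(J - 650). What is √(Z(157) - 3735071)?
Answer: 13*I*√23017 ≈ 1972.3*I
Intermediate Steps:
Z(J) = 2*J*(-650 + J) (Z(J) = (2*J)*(-650 + J) = 2*J*(-650 + J))
√(Z(157) - 3735071) = √(2*157*(-650 + 157) - 3735071) = √(2*157*(-493) - 3735071) = √(-154802 - 3735071) = √(-3889873) = 13*I*√23017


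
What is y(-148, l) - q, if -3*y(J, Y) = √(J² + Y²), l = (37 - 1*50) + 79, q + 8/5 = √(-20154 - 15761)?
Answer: 8/5 - 2*√6565/3 - I*√35915 ≈ -52.416 - 189.51*I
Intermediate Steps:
q = -8/5 + I*√35915 (q = -8/5 + √(-20154 - 15761) = -8/5 + √(-35915) = -8/5 + I*√35915 ≈ -1.6 + 189.51*I)
l = 66 (l = (37 - 50) + 79 = -13 + 79 = 66)
y(J, Y) = -√(J² + Y²)/3
y(-148, l) - q = -√((-148)² + 66²)/3 - (-8/5 + I*√35915) = -√(21904 + 4356)/3 + (8/5 - I*√35915) = -2*√6565/3 + (8/5 - I*√35915) = 8/5 - 2*√6565/3 - I*√35915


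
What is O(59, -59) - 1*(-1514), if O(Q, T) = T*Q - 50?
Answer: -2017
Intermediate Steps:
O(Q, T) = -50 + Q*T (O(Q, T) = Q*T - 50 = -50 + Q*T)
O(59, -59) - 1*(-1514) = (-50 + 59*(-59)) - 1*(-1514) = (-50 - 3481) + 1514 = -3531 + 1514 = -2017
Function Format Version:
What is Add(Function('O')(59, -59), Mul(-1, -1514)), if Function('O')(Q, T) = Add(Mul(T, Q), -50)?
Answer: -2017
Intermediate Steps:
Function('O')(Q, T) = Add(-50, Mul(Q, T)) (Function('O')(Q, T) = Add(Mul(Q, T), -50) = Add(-50, Mul(Q, T)))
Add(Function('O')(59, -59), Mul(-1, -1514)) = Add(Add(-50, Mul(59, -59)), Mul(-1, -1514)) = Add(Add(-50, -3481), 1514) = Add(-3531, 1514) = -2017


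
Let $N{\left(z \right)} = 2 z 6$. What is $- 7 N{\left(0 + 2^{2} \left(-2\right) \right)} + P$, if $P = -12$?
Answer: $660$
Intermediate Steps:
$N{\left(z \right)} = 12 z$
$- 7 N{\left(0 + 2^{2} \left(-2\right) \right)} + P = - 7 \cdot 12 \left(0 + 2^{2} \left(-2\right)\right) - 12 = - 7 \cdot 12 \left(0 + 4 \left(-2\right)\right) - 12 = - 7 \cdot 12 \left(0 - 8\right) - 12 = - 7 \cdot 12 \left(-8\right) - 12 = \left(-7\right) \left(-96\right) - 12 = 672 - 12 = 660$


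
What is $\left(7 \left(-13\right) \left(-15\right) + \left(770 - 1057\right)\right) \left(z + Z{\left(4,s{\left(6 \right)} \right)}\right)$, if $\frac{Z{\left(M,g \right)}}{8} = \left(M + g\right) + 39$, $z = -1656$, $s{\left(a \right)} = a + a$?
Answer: $-1310848$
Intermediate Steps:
$s{\left(a \right)} = 2 a$
$Z{\left(M,g \right)} = 312 + 8 M + 8 g$ ($Z{\left(M,g \right)} = 8 \left(\left(M + g\right) + 39\right) = 8 \left(39 + M + g\right) = 312 + 8 M + 8 g$)
$\left(7 \left(-13\right) \left(-15\right) + \left(770 - 1057\right)\right) \left(z + Z{\left(4,s{\left(6 \right)} \right)}\right) = \left(7 \left(-13\right) \left(-15\right) + \left(770 - 1057\right)\right) \left(-1656 + \left(312 + 8 \cdot 4 + 8 \cdot 2 \cdot 6\right)\right) = \left(\left(-91\right) \left(-15\right) + \left(770 - 1057\right)\right) \left(-1656 + \left(312 + 32 + 8 \cdot 12\right)\right) = \left(1365 - 287\right) \left(-1656 + \left(312 + 32 + 96\right)\right) = 1078 \left(-1656 + 440\right) = 1078 \left(-1216\right) = -1310848$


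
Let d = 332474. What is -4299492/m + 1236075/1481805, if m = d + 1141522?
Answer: -25272439652/12134303571 ≈ -2.0827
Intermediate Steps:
m = 1473996 (m = 332474 + 1141522 = 1473996)
-4299492/m + 1236075/1481805 = -4299492/1473996 + 1236075/1481805 = -4299492*1/1473996 + 1236075*(1/1481805) = -358291/122833 + 82405/98787 = -25272439652/12134303571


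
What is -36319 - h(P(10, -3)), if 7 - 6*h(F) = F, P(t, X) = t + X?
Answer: -36319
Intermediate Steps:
P(t, X) = X + t
h(F) = 7/6 - F/6
-36319 - h(P(10, -3)) = -36319 - (7/6 - (-3 + 10)/6) = -36319 - (7/6 - 1/6*7) = -36319 - (7/6 - 7/6) = -36319 - 1*0 = -36319 + 0 = -36319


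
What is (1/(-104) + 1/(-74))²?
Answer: 7921/14807104 ≈ 0.00053495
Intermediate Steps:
(1/(-104) + 1/(-74))² = (-1/104 - 1/74)² = (-89/3848)² = 7921/14807104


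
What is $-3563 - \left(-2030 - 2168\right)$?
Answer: $635$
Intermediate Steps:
$-3563 - \left(-2030 - 2168\right) = -3563 - -4198 = -3563 + 4198 = 635$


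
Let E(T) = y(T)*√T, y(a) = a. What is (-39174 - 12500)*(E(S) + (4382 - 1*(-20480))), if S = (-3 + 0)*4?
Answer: -1284718988 + 1240176*I*√3 ≈ -1.2847e+9 + 2.148e+6*I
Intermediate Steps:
S = -12 (S = -3*4 = -12)
E(T) = T^(3/2) (E(T) = T*√T = T^(3/2))
(-39174 - 12500)*(E(S) + (4382 - 1*(-20480))) = (-39174 - 12500)*((-12)^(3/2) + (4382 - 1*(-20480))) = -51674*(-24*I*√3 + (4382 + 20480)) = -51674*(-24*I*√3 + 24862) = -51674*(24862 - 24*I*√3) = -1284718988 + 1240176*I*√3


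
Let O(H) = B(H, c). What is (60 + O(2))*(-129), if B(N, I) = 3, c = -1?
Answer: -8127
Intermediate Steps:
O(H) = 3
(60 + O(2))*(-129) = (60 + 3)*(-129) = 63*(-129) = -8127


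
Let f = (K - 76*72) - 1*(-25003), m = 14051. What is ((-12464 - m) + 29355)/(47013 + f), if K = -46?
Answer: 1420/33249 ≈ 0.042708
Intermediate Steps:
f = 19485 (f = (-46 - 76*72) - 1*(-25003) = (-46 - 5472) + 25003 = -5518 + 25003 = 19485)
((-12464 - m) + 29355)/(47013 + f) = ((-12464 - 1*14051) + 29355)/(47013 + 19485) = ((-12464 - 14051) + 29355)/66498 = (-26515 + 29355)*(1/66498) = 2840*(1/66498) = 1420/33249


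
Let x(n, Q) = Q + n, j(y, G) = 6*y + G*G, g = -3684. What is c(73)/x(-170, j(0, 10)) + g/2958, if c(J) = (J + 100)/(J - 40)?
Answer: -1503629/1138830 ≈ -1.3203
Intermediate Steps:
j(y, G) = G² + 6*y (j(y, G) = 6*y + G² = G² + 6*y)
c(J) = (100 + J)/(-40 + J)
c(73)/x(-170, j(0, 10)) + g/2958 = ((100 + 73)/(-40 + 73))/((10² + 6*0) - 170) - 3684/2958 = (173/33)/((100 + 0) - 170) - 3684*1/2958 = ((1/33)*173)/(100 - 170) - 614/493 = (173/33)/(-70) - 614/493 = (173/33)*(-1/70) - 614/493 = -173/2310 - 614/493 = -1503629/1138830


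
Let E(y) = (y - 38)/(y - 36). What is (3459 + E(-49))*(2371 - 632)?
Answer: 511443378/85 ≈ 6.0170e+6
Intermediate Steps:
E(y) = (-38 + y)/(-36 + y)
(3459 + E(-49))*(2371 - 632) = (3459 + (-38 - 49)/(-36 - 49))*(2371 - 632) = (3459 - 87/(-85))*1739 = (3459 - 1/85*(-87))*1739 = (3459 + 87/85)*1739 = (294102/85)*1739 = 511443378/85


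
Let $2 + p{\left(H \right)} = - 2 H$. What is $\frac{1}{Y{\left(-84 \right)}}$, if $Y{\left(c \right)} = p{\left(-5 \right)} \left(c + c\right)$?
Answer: $- \frac{1}{1344} \approx -0.00074405$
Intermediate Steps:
$p{\left(H \right)} = -2 - 2 H$
$Y{\left(c \right)} = 16 c$ ($Y{\left(c \right)} = \left(-2 - -10\right) \left(c + c\right) = \left(-2 + 10\right) 2 c = 8 \cdot 2 c = 16 c$)
$\frac{1}{Y{\left(-84 \right)}} = \frac{1}{16 \left(-84\right)} = \frac{1}{-1344} = - \frac{1}{1344}$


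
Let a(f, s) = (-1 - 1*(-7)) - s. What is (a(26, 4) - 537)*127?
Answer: -67945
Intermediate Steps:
a(f, s) = 6 - s (a(f, s) = (-1 + 7) - s = 6 - s)
(a(26, 4) - 537)*127 = ((6 - 1*4) - 537)*127 = ((6 - 4) - 537)*127 = (2 - 537)*127 = -535*127 = -67945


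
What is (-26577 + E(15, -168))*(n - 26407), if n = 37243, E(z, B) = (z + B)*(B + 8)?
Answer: -22723092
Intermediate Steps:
E(z, B) = (8 + B)*(B + z) (E(z, B) = (B + z)*(8 + B) = (8 + B)*(B + z))
(-26577 + E(15, -168))*(n - 26407) = (-26577 + ((-168)² + 8*(-168) + 8*15 - 168*15))*(37243 - 26407) = (-26577 + (28224 - 1344 + 120 - 2520))*10836 = (-26577 + 24480)*10836 = -2097*10836 = -22723092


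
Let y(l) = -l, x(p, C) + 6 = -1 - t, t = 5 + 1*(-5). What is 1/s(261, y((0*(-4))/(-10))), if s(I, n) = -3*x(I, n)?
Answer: 1/21 ≈ 0.047619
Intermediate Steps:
t = 0 (t = 5 - 5 = 0)
x(p, C) = -7 (x(p, C) = -6 + (-1 - 1*0) = -6 + (-1 + 0) = -6 - 1 = -7)
s(I, n) = 21 (s(I, n) = -3*(-7) = 21)
1/s(261, y((0*(-4))/(-10))) = 1/21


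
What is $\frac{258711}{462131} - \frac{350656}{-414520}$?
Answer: $\frac{33661236457}{23945317765} \approx 1.4058$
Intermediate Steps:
$\frac{258711}{462131} - \frac{350656}{-414520} = 258711 \cdot \frac{1}{462131} - - \frac{43832}{51815} = \frac{258711}{462131} + \frac{43832}{51815} = \frac{33661236457}{23945317765}$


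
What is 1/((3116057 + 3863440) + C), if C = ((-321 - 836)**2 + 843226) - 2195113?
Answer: 1/6966259 ≈ 1.4355e-7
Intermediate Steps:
C = -13238 (C = ((-1157)**2 + 843226) - 2195113 = (1338649 + 843226) - 2195113 = 2181875 - 2195113 = -13238)
1/((3116057 + 3863440) + C) = 1/((3116057 + 3863440) - 13238) = 1/(6979497 - 13238) = 1/6966259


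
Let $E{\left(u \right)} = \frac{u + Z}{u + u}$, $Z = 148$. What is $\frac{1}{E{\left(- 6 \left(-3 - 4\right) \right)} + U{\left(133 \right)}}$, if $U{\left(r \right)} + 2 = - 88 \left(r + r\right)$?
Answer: $- \frac{42}{983125} \approx -4.2721 \cdot 10^{-5}$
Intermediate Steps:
$U{\left(r \right)} = -2 - 176 r$ ($U{\left(r \right)} = -2 - 88 \left(r + r\right) = -2 - 88 \cdot 2 r = -2 - 176 r$)
$E{\left(u \right)} = \frac{148 + u}{2 u}$ ($E{\left(u \right)} = \frac{u + 148}{u + u} = \frac{148 + u}{2 u}$)
$\frac{1}{E{\left(- 6 \left(-3 - 4\right) \right)} + U{\left(133 \right)}} = \frac{1}{\frac{148 - 6 \left(-3 - 4\right)}{2 \left(- 6 \left(-3 - 4\right)\right)} - 23410} = \frac{1}{\frac{148 - -42}{2 \left(\left(-6\right) \left(-7\right)\right)} - 23410} = \frac{1}{\frac{148 + 42}{2 \cdot 42} - 23410} = \frac{1}{\frac{1}{2} \cdot \frac{1}{42} \cdot 190 - 23410} = \frac{1}{\frac{95}{42} - 23410} = \frac{1}{- \frac{983125}{42}} = - \frac{42}{983125}$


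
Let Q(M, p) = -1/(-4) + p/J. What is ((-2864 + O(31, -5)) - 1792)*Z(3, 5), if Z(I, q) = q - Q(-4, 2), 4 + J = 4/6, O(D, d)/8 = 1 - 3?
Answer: -124976/5 ≈ -24995.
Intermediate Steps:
O(D, d) = -16 (O(D, d) = 8*(1 - 3) = 8*(-2) = -16)
J = -10/3 (J = -4 + 4/6 = -4 + 4*(1/6) = -4 + 2/3 = -10/3 ≈ -3.3333)
Q(M, p) = 1/4 - 3*p/10 (Q(M, p) = -1/(-4) + p/(-10/3) = -1*(-1/4) + p*(-3/10) = 1/4 - 3*p/10)
Z(I, q) = 7/20 + q (Z(I, q) = q - (1/4 - 3/10*2) = q - (1/4 - 3/5) = q - 1*(-7/20) = q + 7/20 = 7/20 + q)
((-2864 + O(31, -5)) - 1792)*Z(3, 5) = ((-2864 - 16) - 1792)*(7/20 + 5) = (-2880 - 1792)*(107/20) = -4672*107/20 = -124976/5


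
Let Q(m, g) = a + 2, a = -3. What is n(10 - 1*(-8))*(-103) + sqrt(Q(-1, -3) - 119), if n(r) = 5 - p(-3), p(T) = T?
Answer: -824 + 2*I*sqrt(30) ≈ -824.0 + 10.954*I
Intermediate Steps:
Q(m, g) = -1 (Q(m, g) = -3 + 2 = -1)
n(r) = 8 (n(r) = 5 - 1*(-3) = 5 + 3 = 8)
n(10 - 1*(-8))*(-103) + sqrt(Q(-1, -3) - 119) = 8*(-103) + sqrt(-1 - 119) = -824 + sqrt(-120) = -824 + 2*I*sqrt(30)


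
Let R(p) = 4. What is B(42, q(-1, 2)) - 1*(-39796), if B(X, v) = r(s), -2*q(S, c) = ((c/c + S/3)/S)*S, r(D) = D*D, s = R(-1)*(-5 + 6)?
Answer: 39812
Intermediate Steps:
s = 4 (s = 4*(-5 + 6) = 4*1 = 4)
r(D) = D²
q(S, c) = -½ - S/6 (q(S, c) = -(c/c + S/3)/S*S/2 = -(1 + S*(⅓))/S*S/2 = -(1 + S/3)/S*S/2 = -(1 + S/3)/2 = -½ - S/6)
B(X, v) = 16 (B(X, v) = 4² = 16)
B(42, q(-1, 2)) - 1*(-39796) = 16 - 1*(-39796) = 16 + 39796 = 39812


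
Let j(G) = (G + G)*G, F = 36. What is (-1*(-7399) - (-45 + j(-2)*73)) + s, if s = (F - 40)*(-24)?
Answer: 6956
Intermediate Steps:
j(G) = 2*G**2 (j(G) = (2*G)*G = 2*G**2)
s = 96 (s = (36 - 40)*(-24) = -4*(-24) = 96)
(-1*(-7399) - (-45 + j(-2)*73)) + s = (-1*(-7399) - (-45 + (2*(-2)**2)*73)) + 96 = (7399 - (-45 + (2*4)*73)) + 96 = (7399 - (-45 + 8*73)) + 96 = (7399 - (-45 + 584)) + 96 = (7399 - 1*539) + 96 = (7399 - 539) + 96 = 6860 + 96 = 6956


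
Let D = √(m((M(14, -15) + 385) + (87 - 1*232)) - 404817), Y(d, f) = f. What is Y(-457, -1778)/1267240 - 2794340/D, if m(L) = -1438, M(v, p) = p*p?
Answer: -889/633620 + 18028*I*√406255/2621 ≈ -0.001403 + 4384.1*I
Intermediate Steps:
M(v, p) = p²
D = I*√406255 (D = √(-1438 - 404817) = √(-406255) = I*√406255 ≈ 637.38*I)
Y(-457, -1778)/1267240 - 2794340/D = -1778/1267240 - 2794340*(-I*√406255/406255) = -1778*1/1267240 - (-18028)*I*√406255/2621 = -889/633620 + 18028*I*√406255/2621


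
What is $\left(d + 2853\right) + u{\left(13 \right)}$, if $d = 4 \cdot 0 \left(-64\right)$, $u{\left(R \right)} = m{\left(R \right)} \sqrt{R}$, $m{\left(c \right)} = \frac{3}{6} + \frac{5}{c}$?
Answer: $2853 + \frac{23 \sqrt{13}}{26} \approx 2856.2$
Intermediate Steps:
$m{\left(c \right)} = \frac{1}{2} + \frac{5}{c}$ ($m{\left(c \right)} = 3 \cdot \frac{1}{6} + \frac{5}{c} = \frac{1}{2} + \frac{5}{c}$)
$u{\left(R \right)} = \frac{10 + R}{2 \sqrt{R}}$ ($u{\left(R \right)} = \frac{10 + R}{2 R} \sqrt{R} = \frac{10 + R}{2 \sqrt{R}}$)
$d = 0$ ($d = 0 \left(-64\right) = 0$)
$\left(d + 2853\right) + u{\left(13 \right)} = \left(0 + 2853\right) + \frac{10 + 13}{2 \sqrt{13}} = 2853 + \frac{1}{2} \frac{\sqrt{13}}{13} \cdot 23 = 2853 + \frac{23 \sqrt{13}}{26}$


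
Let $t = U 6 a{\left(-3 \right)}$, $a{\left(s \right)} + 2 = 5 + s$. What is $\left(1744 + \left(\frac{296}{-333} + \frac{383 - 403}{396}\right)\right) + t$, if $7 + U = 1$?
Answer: $\frac{57521}{33} \approx 1743.1$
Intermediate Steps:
$a{\left(s \right)} = 3 + s$ ($a{\left(s \right)} = -2 + \left(5 + s\right) = 3 + s$)
$U = -6$ ($U = -7 + 1 = -6$)
$t = 0$ ($t = \left(-6\right) 6 \left(3 - 3\right) = \left(-36\right) 0 = 0$)
$\left(1744 + \left(\frac{296}{-333} + \frac{383 - 403}{396}\right)\right) + t = \left(1744 + \left(\frac{296}{-333} + \frac{383 - 403}{396}\right)\right) + 0 = \left(1744 + \left(296 \left(- \frac{1}{333}\right) - \frac{5}{99}\right)\right) + 0 = \left(1744 - \frac{31}{33}\right) + 0 = \frac{57521}{33} + 0 = \frac{57521}{33}$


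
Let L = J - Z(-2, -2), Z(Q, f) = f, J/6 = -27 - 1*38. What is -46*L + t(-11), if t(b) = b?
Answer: 17837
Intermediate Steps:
J = -390 (J = 6*(-27 - 1*38) = 6*(-27 - 38) = 6*(-65) = -390)
L = -388 (L = -390 - 1*(-2) = -390 + 2 = -388)
-46*L + t(-11) = -46*(-388) - 11 = 17848 - 11 = 17837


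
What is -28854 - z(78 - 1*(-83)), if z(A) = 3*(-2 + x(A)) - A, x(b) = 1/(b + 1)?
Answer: -1549099/54 ≈ -28687.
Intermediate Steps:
x(b) = 1/(1 + b)
z(A) = -6 - A + 3/(1 + A) (z(A) = 3*(-2 + 1/(1 + A)) - A = (-6 + 3/(1 + A)) - A = -6 - A + 3/(1 + A))
-28854 - z(78 - 1*(-83)) = -28854 - (3 - (1 + (78 - 1*(-83)))*(6 + (78 - 1*(-83))))/(1 + (78 - 1*(-83))) = -28854 - (3 - (1 + (78 + 83))*(6 + (78 + 83)))/(1 + (78 + 83)) = -28854 - (3 - (1 + 161)*(6 + 161))/(1 + 161) = -28854 - (3 - 1*162*167)/162 = -28854 - (3 - 27054)/162 = -28854 - (-27051)/162 = -28854 - 1*(-9017/54) = -28854 + 9017/54 = -1549099/54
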